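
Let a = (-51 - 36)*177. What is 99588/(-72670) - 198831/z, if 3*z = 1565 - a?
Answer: -523680897/14334580 ≈ -36.533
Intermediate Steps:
a = -15399 (a = -87*177 = -15399)
z = 16964/3 (z = (1565 - 1*(-15399))/3 = (1565 + 15399)/3 = (1/3)*16964 = 16964/3 ≈ 5654.7)
99588/(-72670) - 198831/z = 99588/(-72670) - 198831/16964/3 = 99588*(-1/72670) - 198831*3/16964 = -1158/845 - 596493/16964 = -523680897/14334580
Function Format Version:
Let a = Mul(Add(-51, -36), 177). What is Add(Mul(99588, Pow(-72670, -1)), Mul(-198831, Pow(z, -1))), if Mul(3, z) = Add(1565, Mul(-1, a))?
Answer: Rational(-523680897, 14334580) ≈ -36.533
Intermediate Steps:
a = -15399 (a = Mul(-87, 177) = -15399)
z = Rational(16964, 3) (z = Mul(Rational(1, 3), Add(1565, Mul(-1, -15399))) = Mul(Rational(1, 3), Add(1565, 15399)) = Mul(Rational(1, 3), 16964) = Rational(16964, 3) ≈ 5654.7)
Add(Mul(99588, Pow(-72670, -1)), Mul(-198831, Pow(z, -1))) = Add(Mul(99588, Pow(-72670, -1)), Mul(-198831, Pow(Rational(16964, 3), -1))) = Add(Mul(99588, Rational(-1, 72670)), Mul(-198831, Rational(3, 16964))) = Add(Rational(-1158, 845), Rational(-596493, 16964)) = Rational(-523680897, 14334580)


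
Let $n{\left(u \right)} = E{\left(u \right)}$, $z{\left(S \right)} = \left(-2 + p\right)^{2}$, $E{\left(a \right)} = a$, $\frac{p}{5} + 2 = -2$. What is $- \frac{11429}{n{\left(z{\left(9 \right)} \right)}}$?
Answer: $- \frac{1039}{44} \approx -23.614$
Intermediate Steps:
$p = -20$ ($p = -10 + 5 \left(-2\right) = -10 - 10 = -20$)
$z{\left(S \right)} = 484$ ($z{\left(S \right)} = \left(-2 - 20\right)^{2} = \left(-22\right)^{2} = 484$)
$n{\left(u \right)} = u$
$- \frac{11429}{n{\left(z{\left(9 \right)} \right)}} = - \frac{11429}{484} = \left(-11429\right) \frac{1}{484} = - \frac{1039}{44}$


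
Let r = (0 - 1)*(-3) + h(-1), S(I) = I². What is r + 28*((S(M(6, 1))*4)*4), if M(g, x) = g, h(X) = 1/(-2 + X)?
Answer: 48392/3 ≈ 16131.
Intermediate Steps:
r = 8/3 (r = (0 - 1)*(-3) + 1/(-2 - 1) = -1*(-3) + 1/(-3) = 3 - ⅓ = 8/3 ≈ 2.6667)
r + 28*((S(M(6, 1))*4)*4) = 8/3 + 28*((6²*4)*4) = 8/3 + 28*((36*4)*4) = 8/3 + 28*(144*4) = 8/3 + 28*576 = 8/3 + 16128 = 48392/3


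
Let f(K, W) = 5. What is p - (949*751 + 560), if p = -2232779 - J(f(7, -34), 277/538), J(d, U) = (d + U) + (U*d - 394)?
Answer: -792380412/269 ≈ -2.9457e+6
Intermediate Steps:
J(d, U) = -394 + U + d + U*d (J(d, U) = (U + d) + (-394 + U*d) = -394 + U + d + U*d)
p = -600513741/269 (p = -2232779 - (-394 + 277/538 + 5 + (277/538)*5) = -2232779 - (-394 + 277/538 + 5 + 1385/538) = -2232779 - 1*(-103810/269) = -2232779 + 103810/269 = -600513741/269 ≈ -2.2324e+6)
p - (949*751 + 560) = -600513741/269 - (949*751 + 560) = -600513741/269 - (712699 + 560) = -600513741/269 - 1*713259 = -600513741/269 - 713259 = -792380412/269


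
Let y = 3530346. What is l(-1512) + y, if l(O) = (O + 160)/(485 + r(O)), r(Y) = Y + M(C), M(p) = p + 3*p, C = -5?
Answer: 3696273614/1047 ≈ 3.5303e+6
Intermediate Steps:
M(p) = 4*p
r(Y) = -20 + Y (r(Y) = Y + 4*(-5) = Y - 20 = -20 + Y)
l(O) = (160 + O)/(465 + O) (l(O) = (O + 160)/(485 + (-20 + O)) = (160 + O)/(465 + O))
l(-1512) + y = (160 - 1512)/(465 - 1512) + 3530346 = -1352/(-1047) + 3530346 = -1/1047*(-1352) + 3530346 = 1352/1047 + 3530346 = 3696273614/1047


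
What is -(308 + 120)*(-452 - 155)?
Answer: 259796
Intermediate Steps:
-(308 + 120)*(-452 - 155) = -428*(-607) = -1*(-259796) = 259796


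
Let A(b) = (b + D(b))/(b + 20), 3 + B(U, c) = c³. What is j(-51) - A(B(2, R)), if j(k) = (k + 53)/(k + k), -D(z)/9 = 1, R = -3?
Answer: -1999/510 ≈ -3.9196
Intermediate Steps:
D(z) = -9 (D(z) = -9*1 = -9)
B(U, c) = -3 + c³
j(k) = (53 + k)/(2*k) (j(k) = (53 + k)/((2*k)) = (53 + k)*(1/(2*k)) = (53 + k)/(2*k))
A(b) = (-9 + b)/(20 + b) (A(b) = (b - 9)/(b + 20) = (-9 + b)/(20 + b))
j(-51) - A(B(2, R)) = (½)*(53 - 51)/(-51) - (-9 + (-3 + (-3)³))/(20 + (-3 + (-3)³)) = (½)*(-1/51)*2 - (-9 + (-3 - 27))/(20 + (-3 - 27)) = -1/51 - (-9 - 30)/(20 - 30) = -1/51 - (-39)/(-10) = -1/51 - (-1)*(-39)/10 = -1/51 - 1*39/10 = -1/51 - 39/10 = -1999/510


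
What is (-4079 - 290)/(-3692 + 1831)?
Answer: 4369/1861 ≈ 2.3477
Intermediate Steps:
(-4079 - 290)/(-3692 + 1831) = -4369/(-1861) = -4369*(-1/1861) = 4369/1861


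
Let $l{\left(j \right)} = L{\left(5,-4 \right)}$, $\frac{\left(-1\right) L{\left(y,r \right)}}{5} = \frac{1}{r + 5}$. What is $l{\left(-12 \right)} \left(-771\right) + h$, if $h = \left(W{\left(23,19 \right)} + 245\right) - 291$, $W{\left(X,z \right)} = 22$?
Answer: $3831$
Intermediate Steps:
$L{\left(y,r \right)} = - \frac{5}{5 + r}$ ($L{\left(y,r \right)} = - \frac{5}{r + 5} = - \frac{5}{5 + r}$)
$l{\left(j \right)} = -5$ ($l{\left(j \right)} = - \frac{5}{5 - 4} = - \frac{5}{1} = \left(-5\right) 1 = -5$)
$h = -24$ ($h = \left(22 + 245\right) - 291 = 267 - 291 = -24$)
$l{\left(-12 \right)} \left(-771\right) + h = \left(-5\right) \left(-771\right) - 24 = 3855 - 24 = 3831$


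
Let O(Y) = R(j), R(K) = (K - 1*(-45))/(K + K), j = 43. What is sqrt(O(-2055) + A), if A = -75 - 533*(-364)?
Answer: sqrt(358591405)/43 ≈ 440.38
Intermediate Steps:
R(K) = (45 + K)/(2*K) (R(K) = (K + 45)/((2*K)) = (45 + K)*(1/(2*K)) = (45 + K)/(2*K))
O(Y) = 44/43 (O(Y) = (1/2)*(45 + 43)/43 = (1/2)*(1/43)*88 = 44/43)
A = 193937 (A = -75 + 194012 = 193937)
sqrt(O(-2055) + A) = sqrt(44/43 + 193937) = sqrt(8339335/43) = sqrt(358591405)/43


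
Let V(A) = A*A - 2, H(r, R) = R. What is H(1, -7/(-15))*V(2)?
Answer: 14/15 ≈ 0.93333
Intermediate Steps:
V(A) = -2 + A² (V(A) = A² - 2 = -2 + A²)
H(1, -7/(-15))*V(2) = (-7/(-15))*(-2 + 2²) = (-7*(-1/15))*(-2 + 4) = (7/15)*2 = 14/15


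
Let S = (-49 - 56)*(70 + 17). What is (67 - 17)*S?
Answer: -456750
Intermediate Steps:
S = -9135 (S = -105*87 = -9135)
(67 - 17)*S = (67 - 17)*(-9135) = 50*(-9135) = -456750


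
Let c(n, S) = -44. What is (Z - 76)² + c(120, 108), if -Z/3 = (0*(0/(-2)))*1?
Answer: 5732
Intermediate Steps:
Z = 0 (Z = -3*0*(0/(-2)) = -3*0*(0*(-½)) = -3*0*0 = -0 = -3*0 = 0)
(Z - 76)² + c(120, 108) = (0 - 76)² - 44 = (-76)² - 44 = 5776 - 44 = 5732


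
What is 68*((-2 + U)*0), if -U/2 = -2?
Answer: 0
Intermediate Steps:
U = 4 (U = -2*(-2) = 4)
68*((-2 + U)*0) = 68*((-2 + 4)*0) = 68*(2*0) = 68*0 = 0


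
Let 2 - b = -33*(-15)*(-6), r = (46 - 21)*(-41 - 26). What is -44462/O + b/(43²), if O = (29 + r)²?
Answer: 3984938457/2504762642 ≈ 1.5909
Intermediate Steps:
r = -1675 (r = 25*(-67) = -1675)
b = 2972 (b = 2 - (-33*(-15))*(-6) = 2 - 495*(-6) = 2 - 1*(-2970) = 2 + 2970 = 2972)
O = 2709316 (O = (29 - 1675)² = (-1646)² = 2709316)
-44462/O + b/(43²) = -44462/2709316 + 2972/(43²) = -44462*1/2709316 + 2972/1849 = -22231/1354658 + 2972*(1/1849) = -22231/1354658 + 2972/1849 = 3984938457/2504762642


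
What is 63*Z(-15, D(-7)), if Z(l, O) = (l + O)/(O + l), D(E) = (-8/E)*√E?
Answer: 63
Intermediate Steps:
D(E) = -8/√E
Z(l, O) = 1 (Z(l, O) = (O + l)/(O + l) = 1)
63*Z(-15, D(-7)) = 63*1 = 63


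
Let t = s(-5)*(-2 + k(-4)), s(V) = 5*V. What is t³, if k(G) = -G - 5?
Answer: 421875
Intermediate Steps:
k(G) = -5 - G
t = 75 (t = (5*(-5))*(-2 + (-5 - 1*(-4))) = -25*(-2 + (-5 + 4)) = -25*(-2 - 1) = -25*(-3) = 75)
t³ = 75³ = 421875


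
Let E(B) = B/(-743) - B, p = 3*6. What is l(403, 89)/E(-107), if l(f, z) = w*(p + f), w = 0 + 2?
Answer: 312803/39804 ≈ 7.8586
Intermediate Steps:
w = 2
p = 18
l(f, z) = 36 + 2*f (l(f, z) = 2*(18 + f) = 36 + 2*f)
E(B) = -744*B/743 (E(B) = B*(-1/743) - B = -B/743 - B = -744*B/743)
l(403, 89)/E(-107) = (36 + 2*403)/((-744/743*(-107))) = (36 + 806)/(79608/743) = 842*(743/79608) = 312803/39804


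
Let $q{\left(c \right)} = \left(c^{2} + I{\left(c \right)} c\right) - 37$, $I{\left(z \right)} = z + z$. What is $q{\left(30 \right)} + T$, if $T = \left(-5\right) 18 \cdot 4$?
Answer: $2303$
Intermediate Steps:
$I{\left(z \right)} = 2 z$
$T = -360$ ($T = \left(-90\right) 4 = -360$)
$q{\left(c \right)} = -37 + 3 c^{2}$ ($q{\left(c \right)} = \left(c^{2} + 2 c c\right) - 37 = \left(c^{2} + 2 c^{2}\right) - 37 = 3 c^{2} - 37 = -37 + 3 c^{2}$)
$q{\left(30 \right)} + T = \left(-37 + 3 \cdot 30^{2}\right) - 360 = \left(-37 + 3 \cdot 900\right) - 360 = \left(-37 + 2700\right) - 360 = 2663 - 360 = 2303$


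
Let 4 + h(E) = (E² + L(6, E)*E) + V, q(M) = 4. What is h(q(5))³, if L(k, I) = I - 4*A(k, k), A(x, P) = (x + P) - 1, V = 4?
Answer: -2985984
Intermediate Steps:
A(x, P) = -1 + P + x (A(x, P) = (P + x) - 1 = -1 + P + x)
L(k, I) = 4 + I - 8*k (L(k, I) = I - 4*(-1 + k + k) = I - 4*(-1 + 2*k) = I + (4 - 8*k) = 4 + I - 8*k)
h(E) = E² + E*(-44 + E) (h(E) = -4 + ((E² + (4 + E - 8*6)*E) + 4) = -4 + ((E² + (4 + E - 48)*E) + 4) = -4 + ((E² + (-44 + E)*E) + 4) = -4 + ((E² + E*(-44 + E)) + 4) = -4 + (4 + E² + E*(-44 + E)) = E² + E*(-44 + E))
h(q(5))³ = (2*4*(-22 + 4))³ = (2*4*(-18))³ = (-144)³ = -2985984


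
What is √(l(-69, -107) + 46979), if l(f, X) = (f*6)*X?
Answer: √91277 ≈ 302.12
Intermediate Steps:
l(f, X) = 6*X*f (l(f, X) = (6*f)*X = 6*X*f)
√(l(-69, -107) + 46979) = √(6*(-107)*(-69) + 46979) = √(44298 + 46979) = √91277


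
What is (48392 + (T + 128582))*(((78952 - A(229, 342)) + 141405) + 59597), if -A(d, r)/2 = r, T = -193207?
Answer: -4555596654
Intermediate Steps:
A(d, r) = -2*r
(48392 + (T + 128582))*(((78952 - A(229, 342)) + 141405) + 59597) = (48392 + (-193207 + 128582))*(((78952 - (-2)*342) + 141405) + 59597) = (48392 - 64625)*(((78952 - 1*(-684)) + 141405) + 59597) = -16233*(((78952 + 684) + 141405) + 59597) = -16233*((79636 + 141405) + 59597) = -16233*(221041 + 59597) = -16233*280638 = -4555596654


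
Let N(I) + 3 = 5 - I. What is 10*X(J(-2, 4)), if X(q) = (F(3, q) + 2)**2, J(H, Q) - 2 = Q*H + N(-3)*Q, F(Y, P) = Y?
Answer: 250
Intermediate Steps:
N(I) = 2 - I (N(I) = -3 + (5 - I) = 2 - I)
J(H, Q) = 2 + 5*Q + H*Q (J(H, Q) = 2 + (Q*H + (2 - 1*(-3))*Q) = 2 + (H*Q + (2 + 3)*Q) = 2 + (H*Q + 5*Q) = 2 + (5*Q + H*Q) = 2 + 5*Q + H*Q)
X(q) = 25 (X(q) = (3 + 2)**2 = 5**2 = 25)
10*X(J(-2, 4)) = 10*25 = 250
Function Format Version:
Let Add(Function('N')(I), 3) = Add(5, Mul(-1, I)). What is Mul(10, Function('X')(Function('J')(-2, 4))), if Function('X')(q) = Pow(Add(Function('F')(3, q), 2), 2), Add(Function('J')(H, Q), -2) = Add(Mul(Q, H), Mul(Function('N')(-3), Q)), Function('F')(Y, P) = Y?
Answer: 250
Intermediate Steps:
Function('N')(I) = Add(2, Mul(-1, I)) (Function('N')(I) = Add(-3, Add(5, Mul(-1, I))) = Add(2, Mul(-1, I)))
Function('J')(H, Q) = Add(2, Mul(5, Q), Mul(H, Q)) (Function('J')(H, Q) = Add(2, Add(Mul(Q, H), Mul(Add(2, Mul(-1, -3)), Q))) = Add(2, Add(Mul(H, Q), Mul(Add(2, 3), Q))) = Add(2, Add(Mul(H, Q), Mul(5, Q))) = Add(2, Add(Mul(5, Q), Mul(H, Q))) = Add(2, Mul(5, Q), Mul(H, Q)))
Function('X')(q) = 25 (Function('X')(q) = Pow(Add(3, 2), 2) = Pow(5, 2) = 25)
Mul(10, Function('X')(Function('J')(-2, 4))) = Mul(10, 25) = 250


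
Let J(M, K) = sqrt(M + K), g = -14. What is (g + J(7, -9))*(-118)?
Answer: 1652 - 118*I*sqrt(2) ≈ 1652.0 - 166.88*I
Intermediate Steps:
J(M, K) = sqrt(K + M)
(g + J(7, -9))*(-118) = (-14 + sqrt(-9 + 7))*(-118) = (-14 + sqrt(-2))*(-118) = (-14 + I*sqrt(2))*(-118) = 1652 - 118*I*sqrt(2)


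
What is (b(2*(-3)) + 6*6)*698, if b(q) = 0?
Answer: 25128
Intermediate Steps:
(b(2*(-3)) + 6*6)*698 = (0 + 6*6)*698 = (0 + 36)*698 = 36*698 = 25128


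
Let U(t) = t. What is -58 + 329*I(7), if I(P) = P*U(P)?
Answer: 16063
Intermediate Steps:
I(P) = P**2 (I(P) = P*P = P**2)
-58 + 329*I(7) = -58 + 329*7**2 = -58 + 329*49 = -58 + 16121 = 16063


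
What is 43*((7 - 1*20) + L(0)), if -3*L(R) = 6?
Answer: -645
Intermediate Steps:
L(R) = -2 (L(R) = -⅓*6 = -2)
43*((7 - 1*20) + L(0)) = 43*((7 - 1*20) - 2) = 43*((7 - 20) - 2) = 43*(-13 - 2) = 43*(-15) = -645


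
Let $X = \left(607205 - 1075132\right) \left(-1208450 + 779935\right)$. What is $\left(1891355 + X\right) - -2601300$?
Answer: $200518231060$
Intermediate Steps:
$X = 200513738405$ ($X = \left(-467927\right) \left(-428515\right) = 200513738405$)
$\left(1891355 + X\right) - -2601300 = \left(1891355 + 200513738405\right) - -2601300 = 200515629760 + 2601300 = 200518231060$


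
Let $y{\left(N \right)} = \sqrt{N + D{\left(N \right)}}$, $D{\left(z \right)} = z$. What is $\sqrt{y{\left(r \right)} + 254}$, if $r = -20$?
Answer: $\sqrt{254 + 2 i \sqrt{10}} \approx 15.939 + 0.1984 i$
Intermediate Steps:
$y{\left(N \right)} = \sqrt{2} \sqrt{N}$ ($y{\left(N \right)} = \sqrt{N + N} = \sqrt{2 N} = \sqrt{2} \sqrt{N}$)
$\sqrt{y{\left(r \right)} + 254} = \sqrt{\sqrt{2} \sqrt{-20} + 254} = \sqrt{\sqrt{2} \cdot 2 i \sqrt{5} + 254} = \sqrt{2 i \sqrt{10} + 254} = \sqrt{254 + 2 i \sqrt{10}}$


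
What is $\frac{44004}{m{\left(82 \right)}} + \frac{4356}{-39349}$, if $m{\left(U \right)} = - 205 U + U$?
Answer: $- \frac{150365047}{54852506} \approx -2.7413$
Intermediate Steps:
$m{\left(U \right)} = - 204 U$
$\frac{44004}{m{\left(82 \right)}} + \frac{4356}{-39349} = \frac{44004}{\left(-204\right) 82} + \frac{4356}{-39349} = \frac{44004}{-16728} + 4356 \left(- \frac{1}{39349}\right) = 44004 \left(- \frac{1}{16728}\right) - \frac{4356}{39349} = - \frac{3667}{1394} - \frac{4356}{39349} = - \frac{150365047}{54852506}$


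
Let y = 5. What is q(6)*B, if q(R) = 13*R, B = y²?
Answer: 1950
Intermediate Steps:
B = 25 (B = 5² = 25)
q(6)*B = (13*6)*25 = 78*25 = 1950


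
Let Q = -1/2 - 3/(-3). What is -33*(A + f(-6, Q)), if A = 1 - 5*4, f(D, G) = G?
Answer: 1221/2 ≈ 610.50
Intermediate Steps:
Q = 1/2 (Q = -1*1/2 - 3*(-1/3) = -1/2 + 1 = 1/2 ≈ 0.50000)
A = -19 (A = 1 - 20 = -19)
-33*(A + f(-6, Q)) = -33*(-19 + 1/2) = -33*(-37/2) = 1221/2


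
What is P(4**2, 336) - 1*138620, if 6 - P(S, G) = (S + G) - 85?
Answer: -138881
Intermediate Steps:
P(S, G) = 91 - G - S (P(S, G) = 6 - ((S + G) - 85) = 6 - ((G + S) - 85) = 6 - (-85 + G + S) = 6 + (85 - G - S) = 91 - G - S)
P(4**2, 336) - 1*138620 = (91 - 1*336 - 1*4**2) - 1*138620 = (91 - 336 - 1*16) - 138620 = (91 - 336 - 16) - 138620 = -261 - 138620 = -138881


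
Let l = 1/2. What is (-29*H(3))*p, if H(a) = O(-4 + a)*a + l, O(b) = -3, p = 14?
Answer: 3451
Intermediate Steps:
l = 1/2 ≈ 0.50000
H(a) = 1/2 - 3*a (H(a) = -3*a + 1/2 = 1/2 - 3*a)
(-29*H(3))*p = -29*(1/2 - 3*3)*14 = -29*(1/2 - 9)*14 = -29*(-17/2)*14 = (493/2)*14 = 3451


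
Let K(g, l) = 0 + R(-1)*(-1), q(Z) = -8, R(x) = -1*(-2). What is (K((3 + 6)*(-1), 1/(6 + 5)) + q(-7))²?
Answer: 100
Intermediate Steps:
R(x) = 2
K(g, l) = -2 (K(g, l) = 0 + 2*(-1) = 0 - 2 = -2)
(K((3 + 6)*(-1), 1/(6 + 5)) + q(-7))² = (-2 - 8)² = (-10)² = 100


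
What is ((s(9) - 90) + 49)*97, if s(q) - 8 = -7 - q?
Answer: -4753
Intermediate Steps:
s(q) = 1 - q (s(q) = 8 + (-7 - q) = 1 - q)
((s(9) - 90) + 49)*97 = (((1 - 1*9) - 90) + 49)*97 = (((1 - 9) - 90) + 49)*97 = ((-8 - 90) + 49)*97 = (-98 + 49)*97 = -49*97 = -4753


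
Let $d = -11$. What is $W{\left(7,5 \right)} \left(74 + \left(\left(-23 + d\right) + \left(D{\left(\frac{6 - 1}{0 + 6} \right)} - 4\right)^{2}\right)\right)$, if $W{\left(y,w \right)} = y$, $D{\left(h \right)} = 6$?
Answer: $308$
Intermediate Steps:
$W{\left(7,5 \right)} \left(74 + \left(\left(-23 + d\right) + \left(D{\left(\frac{6 - 1}{0 + 6} \right)} - 4\right)^{2}\right)\right) = 7 \left(74 + \left(\left(-23 - 11\right) + \left(6 - 4\right)^{2}\right)\right) = 7 \left(74 - \left(34 - 2^{2}\right)\right) = 7 \left(74 + \left(-34 + 4\right)\right) = 7 \left(74 - 30\right) = 7 \cdot 44 = 308$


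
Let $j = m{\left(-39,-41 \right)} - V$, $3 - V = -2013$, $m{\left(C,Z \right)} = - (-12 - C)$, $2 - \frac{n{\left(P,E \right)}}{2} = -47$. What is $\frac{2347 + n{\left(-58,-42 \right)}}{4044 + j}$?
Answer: $\frac{815}{667} \approx 1.2219$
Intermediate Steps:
$n{\left(P,E \right)} = 98$ ($n{\left(P,E \right)} = 4 - -94 = 4 + 94 = 98$)
$m{\left(C,Z \right)} = 12 + C$
$V = 2016$ ($V = 3 - -2013 = 3 + 2013 = 2016$)
$j = -2043$ ($j = \left(12 - 39\right) - 2016 = -27 - 2016 = -2043$)
$\frac{2347 + n{\left(-58,-42 \right)}}{4044 + j} = \frac{2347 + 98}{4044 - 2043} = \frac{2445}{2001} = 2445 \cdot \frac{1}{2001} = \frac{815}{667}$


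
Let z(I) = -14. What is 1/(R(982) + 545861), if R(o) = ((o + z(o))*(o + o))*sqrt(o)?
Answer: -545861/3549022142184807 + 1901152*sqrt(982)/3549022142184807 ≈ 1.6633e-8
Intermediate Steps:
R(o) = 2*o**(3/2)*(-14 + o) (R(o) = ((o - 14)*(o + o))*sqrt(o) = ((-14 + o)*(2*o))*sqrt(o) = (2*o*(-14 + o))*sqrt(o) = 2*o**(3/2)*(-14 + o))
1/(R(982) + 545861) = 1/(2*982**(3/2)*(-14 + 982) + 545861) = 1/(2*(982*sqrt(982))*968 + 545861) = 1/(1901152*sqrt(982) + 545861) = 1/(545861 + 1901152*sqrt(982))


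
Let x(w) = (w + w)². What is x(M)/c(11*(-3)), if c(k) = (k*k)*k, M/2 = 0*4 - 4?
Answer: -256/35937 ≈ -0.0071236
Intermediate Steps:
M = -8 (M = 2*(0*4 - 4) = 2*(0 - 4) = 2*(-4) = -8)
c(k) = k³ (c(k) = k²*k = k³)
x(w) = 4*w² (x(w) = (2*w)² = 4*w²)
x(M)/c(11*(-3)) = (4*(-8)²)/((11*(-3))³) = (4*64)/((-33)³) = 256/(-35937) = 256*(-1/35937) = -256/35937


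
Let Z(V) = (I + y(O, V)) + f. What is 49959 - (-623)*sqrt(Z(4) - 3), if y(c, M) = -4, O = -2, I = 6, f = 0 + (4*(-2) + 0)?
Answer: 49959 + 1869*I ≈ 49959.0 + 1869.0*I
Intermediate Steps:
f = -8 (f = 0 + (-8 + 0) = 0 - 8 = -8)
Z(V) = -6 (Z(V) = (6 - 4) - 8 = 2 - 8 = -6)
49959 - (-623)*sqrt(Z(4) - 3) = 49959 - (-623)*sqrt(-6 - 3) = 49959 - (-623)*sqrt(-9) = 49959 - (-623)*3*I = 49959 - (-1869)*I = 49959 + 1869*I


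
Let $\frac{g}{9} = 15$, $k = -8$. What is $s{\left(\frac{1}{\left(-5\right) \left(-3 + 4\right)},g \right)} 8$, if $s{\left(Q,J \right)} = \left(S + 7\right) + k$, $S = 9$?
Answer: $64$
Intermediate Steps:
$g = 135$ ($g = 9 \cdot 15 = 135$)
$s{\left(Q,J \right)} = 8$ ($s{\left(Q,J \right)} = \left(9 + 7\right) - 8 = 16 - 8 = 8$)
$s{\left(\frac{1}{\left(-5\right) \left(-3 + 4\right)},g \right)} 8 = 8 \cdot 8 = 64$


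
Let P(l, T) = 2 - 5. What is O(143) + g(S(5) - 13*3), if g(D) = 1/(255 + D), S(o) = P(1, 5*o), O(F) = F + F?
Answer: 60919/213 ≈ 286.00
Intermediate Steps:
O(F) = 2*F
P(l, T) = -3
S(o) = -3
O(143) + g(S(5) - 13*3) = 2*143 + 1/(255 + (-3 - 13*3)) = 286 + 1/(255 + (-3 - 39)) = 286 + 1/(255 - 42) = 286 + 1/213 = 60919/213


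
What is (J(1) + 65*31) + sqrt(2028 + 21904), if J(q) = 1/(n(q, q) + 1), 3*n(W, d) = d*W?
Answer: 8063/4 + 2*sqrt(5983) ≈ 2170.4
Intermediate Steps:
n(W, d) = W*d/3 (n(W, d) = (d*W)/3 = (W*d)/3 = W*d/3)
J(q) = 1/(1 + q**2/3) (J(q) = 1/(q*q/3 + 1) = 1/(q**2/3 + 1) = 1/(1 + q**2/3))
(J(1) + 65*31) + sqrt(2028 + 21904) = (3/(3 + 1**2) + 65*31) + sqrt(2028 + 21904) = (3/(3 + 1) + 2015) + sqrt(23932) = (3/4 + 2015) + 2*sqrt(5983) = 8063/4 + 2*sqrt(5983)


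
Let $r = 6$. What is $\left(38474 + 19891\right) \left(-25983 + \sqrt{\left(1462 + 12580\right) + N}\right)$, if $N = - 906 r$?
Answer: $-1516497795 + 58365 \sqrt{8606} \approx -1.5111 \cdot 10^{9}$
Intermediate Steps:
$N = -5436$ ($N = \left(-906\right) 6 = -5436$)
$\left(38474 + 19891\right) \left(-25983 + \sqrt{\left(1462 + 12580\right) + N}\right) = \left(38474 + 19891\right) \left(-25983 + \sqrt{\left(1462 + 12580\right) - 5436}\right) = 58365 \left(-25983 + \sqrt{14042 - 5436}\right) = 58365 \left(-25983 + \sqrt{8606}\right) = -1516497795 + 58365 \sqrt{8606}$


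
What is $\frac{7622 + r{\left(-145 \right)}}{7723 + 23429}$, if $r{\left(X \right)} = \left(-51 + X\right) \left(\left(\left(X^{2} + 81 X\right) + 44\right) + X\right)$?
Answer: $- \frac{298577}{5192} \approx -57.507$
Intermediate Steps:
$r{\left(X \right)} = \left(-51 + X\right) \left(44 + X^{2} + 82 X\right)$ ($r{\left(X \right)} = \left(-51 + X\right) \left(\left(44 + X^{2} + 81 X\right) + X\right) = \left(-51 + X\right) \left(44 + X^{2} + 82 X\right)$)
$\frac{7622 + r{\left(-145 \right)}}{7723 + 23429} = \frac{7622 + \left(-2244 + \left(-145\right)^{3} - -600010 + 31 \left(-145\right)^{2}\right)}{7723 + 23429} = \frac{7622 + \left(-2244 - 3048625 + 600010 + 31 \cdot 21025\right)}{31152} = \left(7622 + \left(-2244 - 3048625 + 600010 + 651775\right)\right) \frac{1}{31152} = \left(7622 - 1799084\right) \frac{1}{31152} = \left(-1791462\right) \frac{1}{31152} = - \frac{298577}{5192}$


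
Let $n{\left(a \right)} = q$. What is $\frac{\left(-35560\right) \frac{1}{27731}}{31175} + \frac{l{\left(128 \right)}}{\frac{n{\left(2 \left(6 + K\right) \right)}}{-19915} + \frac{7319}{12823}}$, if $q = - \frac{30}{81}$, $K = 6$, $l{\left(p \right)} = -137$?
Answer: $- \frac{151931520136201589}{632999689426775} \approx -240.02$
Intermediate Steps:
$q = - \frac{10}{27}$ ($q = \left(-30\right) \frac{1}{81} = - \frac{10}{27} \approx -0.37037$)
$n{\left(a \right)} = - \frac{10}{27}$
$\frac{\left(-35560\right) \frac{1}{27731}}{31175} + \frac{l{\left(128 \right)}}{\frac{n{\left(2 \left(6 + K\right) \right)}}{-19915} + \frac{7319}{12823}} = \frac{\left(-35560\right) \frac{1}{27731}}{31175} - \frac{137}{- \frac{10}{27 \left(-19915\right)} + \frac{7319}{12823}} = \left(-35560\right) \frac{1}{27731} \cdot \frac{1}{31175} - \frac{137}{\left(- \frac{10}{27}\right) \left(- \frac{1}{19915}\right) + 7319 \cdot \frac{1}{12823}} = \left(- \frac{35560}{27731}\right) \frac{1}{31175} - \frac{137}{\frac{2}{107541} + \frac{7319}{12823}} = - \frac{7112}{172902785} - \frac{137}{\frac{787118225}{1378998243}} = - \frac{7112}{172902785} - \frac{188922759291}{787118225} = - \frac{151931520136201589}{632999689426775}$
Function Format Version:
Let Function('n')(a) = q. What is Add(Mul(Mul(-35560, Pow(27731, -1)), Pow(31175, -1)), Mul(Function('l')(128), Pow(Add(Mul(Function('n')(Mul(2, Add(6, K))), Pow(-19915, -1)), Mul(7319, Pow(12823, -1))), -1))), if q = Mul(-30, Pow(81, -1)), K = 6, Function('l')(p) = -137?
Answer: Rational(-151931520136201589, 632999689426775) ≈ -240.02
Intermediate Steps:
q = Rational(-10, 27) (q = Mul(-30, Rational(1, 81)) = Rational(-10, 27) ≈ -0.37037)
Function('n')(a) = Rational(-10, 27)
Add(Mul(Mul(-35560, Pow(27731, -1)), Pow(31175, -1)), Mul(Function('l')(128), Pow(Add(Mul(Function('n')(Mul(2, Add(6, K))), Pow(-19915, -1)), Mul(7319, Pow(12823, -1))), -1))) = Add(Mul(Mul(-35560, Pow(27731, -1)), Pow(31175, -1)), Mul(-137, Pow(Add(Mul(Rational(-10, 27), Pow(-19915, -1)), Mul(7319, Pow(12823, -1))), -1))) = Add(Mul(Mul(-35560, Rational(1, 27731)), Rational(1, 31175)), Mul(-137, Pow(Add(Mul(Rational(-10, 27), Rational(-1, 19915)), Mul(7319, Rational(1, 12823))), -1))) = Add(Mul(Rational(-35560, 27731), Rational(1, 31175)), Mul(-137, Pow(Add(Rational(2, 107541), Rational(7319, 12823)), -1))) = Add(Rational(-7112, 172902785), Mul(-137, Pow(Rational(787118225, 1378998243), -1))) = Add(Rational(-7112, 172902785), Mul(-137, Rational(1378998243, 787118225))) = Add(Rational(-7112, 172902785), Rational(-188922759291, 787118225)) = Rational(-151931520136201589, 632999689426775)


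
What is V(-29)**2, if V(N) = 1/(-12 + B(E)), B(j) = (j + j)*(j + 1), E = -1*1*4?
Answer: 1/144 ≈ 0.0069444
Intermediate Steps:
E = -4 (E = -1*4 = -4)
B(j) = 2*j*(1 + j) (B(j) = (2*j)*(1 + j) = 2*j*(1 + j))
V(N) = 1/12 (V(N) = 1/(-12 + 2*(-4)*(1 - 4)) = 1/(-12 + 2*(-4)*(-3)) = 1/(-12 + 24) = 1/12)
V(-29)**2 = (1/12)**2 = 1/144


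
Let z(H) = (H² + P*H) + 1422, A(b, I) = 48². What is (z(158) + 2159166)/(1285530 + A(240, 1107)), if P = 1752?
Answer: 1231184/643917 ≈ 1.9120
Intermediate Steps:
A(b, I) = 2304
z(H) = 1422 + H² + 1752*H (z(H) = (H² + 1752*H) + 1422 = 1422 + H² + 1752*H)
(z(158) + 2159166)/(1285530 + A(240, 1107)) = ((1422 + 158² + 1752*158) + 2159166)/(1285530 + 2304) = ((1422 + 24964 + 276816) + 2159166)/1287834 = (303202 + 2159166)*(1/1287834) = 2462368*(1/1287834) = 1231184/643917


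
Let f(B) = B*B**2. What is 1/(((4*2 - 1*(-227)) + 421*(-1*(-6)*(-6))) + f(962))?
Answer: 1/890262207 ≈ 1.1233e-9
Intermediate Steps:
f(B) = B**3
1/(((4*2 - 1*(-227)) + 421*(-1*(-6)*(-6))) + f(962)) = 1/(((4*2 - 1*(-227)) + 421*(-1*(-6)*(-6))) + 962**3) = 1/(((8 + 227) + 421*(6*(-6))) + 890277128) = 1/((235 + 421*(-36)) + 890277128) = 1/((235 - 15156) + 890277128) = 1/(-14921 + 890277128) = 1/890262207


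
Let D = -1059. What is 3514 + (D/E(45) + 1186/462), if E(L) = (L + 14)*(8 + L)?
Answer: 2539901900/722337 ≈ 3516.2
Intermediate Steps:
E(L) = (8 + L)*(14 + L) (E(L) = (14 + L)*(8 + L) = (8 + L)*(14 + L))
3514 + (D/E(45) + 1186/462) = 3514 + (-1059/(112 + 45**2 + 22*45) + 1186/462) = 3514 + (-1059/(112 + 2025 + 990) + 1186*(1/462)) = 3514 + (-1059/3127 + 593/231) = 3514 + 1609682/722337 = 2539901900/722337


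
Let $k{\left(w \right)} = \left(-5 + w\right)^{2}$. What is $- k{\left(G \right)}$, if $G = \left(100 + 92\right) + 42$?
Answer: $-52441$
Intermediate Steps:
$G = 234$ ($G = 192 + 42 = 234$)
$- k{\left(G \right)} = - \left(-5 + 234\right)^{2} = - 229^{2} = \left(-1\right) 52441 = -52441$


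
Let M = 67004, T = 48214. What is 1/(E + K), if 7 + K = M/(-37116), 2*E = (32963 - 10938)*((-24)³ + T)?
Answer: 9279/3514141638421 ≈ 2.6405e-9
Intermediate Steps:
E = 378719875 (E = ((32963 - 10938)*((-24)³ + 48214))/2 = (22025*(-13824 + 48214))/2 = (22025*34390)/2 = (½)*757439750 = 378719875)
K = -81704/9279 (K = -7 + 67004/(-37116) = -7 + 67004*(-1/37116) = -7 - 16751/9279 = -81704/9279 ≈ -8.8053)
1/(E + K) = 1/(378719875 - 81704/9279) = 1/(3514141638421/9279) = 9279/3514141638421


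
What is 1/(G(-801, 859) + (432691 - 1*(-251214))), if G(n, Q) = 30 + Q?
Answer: 1/684794 ≈ 1.4603e-6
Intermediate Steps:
1/(G(-801, 859) + (432691 - 1*(-251214))) = 1/((30 + 859) + (432691 - 1*(-251214))) = 1/(889 + (432691 + 251214)) = 1/(889 + 683905) = 1/684794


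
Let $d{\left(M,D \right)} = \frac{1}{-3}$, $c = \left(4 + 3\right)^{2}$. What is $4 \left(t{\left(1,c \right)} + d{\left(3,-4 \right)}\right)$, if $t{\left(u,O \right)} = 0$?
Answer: $- \frac{4}{3} \approx -1.3333$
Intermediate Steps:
$c = 49$ ($c = 7^{2} = 49$)
$d{\left(M,D \right)} = - \frac{1}{3}$
$4 \left(t{\left(1,c \right)} + d{\left(3,-4 \right)}\right) = 4 \left(0 - \frac{1}{3}\right) = 4 \left(- \frac{1}{3}\right) = - \frac{4}{3}$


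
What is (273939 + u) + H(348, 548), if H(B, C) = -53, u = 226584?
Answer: 500470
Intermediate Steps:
(273939 + u) + H(348, 548) = (273939 + 226584) - 53 = 500523 - 53 = 500470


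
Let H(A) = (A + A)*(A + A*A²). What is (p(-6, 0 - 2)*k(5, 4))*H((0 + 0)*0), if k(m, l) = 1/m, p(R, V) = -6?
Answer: 0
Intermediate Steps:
H(A) = 2*A*(A + A³) (H(A) = (2*A)*(A + A³) = 2*A*(A + A³))
(p(-6, 0 - 2)*k(5, 4))*H((0 + 0)*0) = (-6/5)*(2*((0 + 0)*0)²*(1 + ((0 + 0)*0)²)) = (-6*⅕)*(2*(0*0)²*(1 + (0*0)²)) = -12*0²*(1 + 0²)/5 = -12*0*(1 + 0)/5 = -12*0/5 = -6/5*0 = 0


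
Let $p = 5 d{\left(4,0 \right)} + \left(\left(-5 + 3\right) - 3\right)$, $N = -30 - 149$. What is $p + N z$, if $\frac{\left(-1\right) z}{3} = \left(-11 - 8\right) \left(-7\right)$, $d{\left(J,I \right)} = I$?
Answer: $71416$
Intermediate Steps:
$N = -179$ ($N = -30 - 149 = -179$)
$z = -399$ ($z = - 3 \left(-11 - 8\right) \left(-7\right) = - 3 \left(\left(-19\right) \left(-7\right)\right) = \left(-3\right) 133 = -399$)
$p = -5$ ($p = 5 \cdot 0 + \left(\left(-5 + 3\right) - 3\right) = 0 - 5 = -5$)
$p + N z = -5 - -71421 = -5 + 71421 = 71416$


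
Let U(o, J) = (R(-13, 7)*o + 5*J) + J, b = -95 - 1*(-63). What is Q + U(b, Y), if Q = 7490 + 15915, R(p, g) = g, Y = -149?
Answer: 22287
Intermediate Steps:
Q = 23405
b = -32 (b = -95 + 63 = -32)
U(o, J) = 6*J + 7*o (U(o, J) = (7*o + 5*J) + J = (5*J + 7*o) + J = 6*J + 7*o)
Q + U(b, Y) = 23405 + (6*(-149) + 7*(-32)) = 23405 + (-894 - 224) = 23405 - 1118 = 22287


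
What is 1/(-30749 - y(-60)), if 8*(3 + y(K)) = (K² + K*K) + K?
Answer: -2/63277 ≈ -3.1607e-5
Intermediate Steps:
y(K) = -3 + K²/4 + K/8 (y(K) = -3 + ((K² + K*K) + K)/8 = -3 + ((K² + K²) + K)/8 = -3 + (2*K² + K)/8 = -3 + (K + 2*K²)/8 = -3 + (K²/4 + K/8) = -3 + K²/4 + K/8)
1/(-30749 - y(-60)) = 1/(-30749 - (-3 + (¼)*(-60)² + (⅛)*(-60))) = 1/(-30749 - (-3 + (¼)*3600 - 15/2)) = 1/(-30749 - (-3 + 900 - 15/2)) = 1/(-30749 - 1*1779/2) = 1/(-30749 - 1779/2) = 1/(-63277/2) = -2/63277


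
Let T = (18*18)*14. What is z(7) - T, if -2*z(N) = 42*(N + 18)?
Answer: -5061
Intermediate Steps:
T = 4536 (T = 324*14 = 4536)
z(N) = -378 - 21*N (z(N) = -21*(N + 18) = -21*(18 + N) = -(756 + 42*N)/2 = -378 - 21*N)
z(7) - T = (-378 - 21*7) - 1*4536 = (-378 - 147) - 4536 = -525 - 4536 = -5061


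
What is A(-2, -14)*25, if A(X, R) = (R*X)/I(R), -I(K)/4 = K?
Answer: 25/2 ≈ 12.500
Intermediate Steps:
I(K) = -4*K
A(X, R) = -X/4 (A(X, R) = (R*X)/((-4*R)) = (R*X)*(-1/(4*R)) = -X/4)
A(-2, -14)*25 = -¼*(-2)*25 = (½)*25 = 25/2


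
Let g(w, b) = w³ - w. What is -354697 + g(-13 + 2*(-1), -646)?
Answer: -358057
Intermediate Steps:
-354697 + g(-13 + 2*(-1), -646) = -354697 + ((-13 + 2*(-1))³ - (-13 + 2*(-1))) = -354697 + ((-13 - 2)³ - (-13 - 2)) = -354697 + ((-15)³ - 1*(-15)) = -354697 + (-3375 + 15) = -354697 - 3360 = -358057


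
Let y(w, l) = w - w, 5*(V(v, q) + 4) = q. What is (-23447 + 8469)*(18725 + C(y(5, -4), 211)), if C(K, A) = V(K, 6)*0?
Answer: -280463050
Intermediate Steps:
V(v, q) = -4 + q/5
y(w, l) = 0
C(K, A) = 0 (C(K, A) = (-4 + (⅕)*6)*0 = (-4 + 6/5)*0 = -14/5*0 = 0)
(-23447 + 8469)*(18725 + C(y(5, -4), 211)) = (-23447 + 8469)*(18725 + 0) = -14978*18725 = -280463050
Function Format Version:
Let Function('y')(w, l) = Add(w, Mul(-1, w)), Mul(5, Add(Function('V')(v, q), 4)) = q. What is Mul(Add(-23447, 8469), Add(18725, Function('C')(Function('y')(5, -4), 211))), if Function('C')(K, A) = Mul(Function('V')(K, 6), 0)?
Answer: -280463050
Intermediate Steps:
Function('V')(v, q) = Add(-4, Mul(Rational(1, 5), q))
Function('y')(w, l) = 0
Function('C')(K, A) = 0 (Function('C')(K, A) = Mul(Add(-4, Mul(Rational(1, 5), 6)), 0) = Mul(Add(-4, Rational(6, 5)), 0) = Mul(Rational(-14, 5), 0) = 0)
Mul(Add(-23447, 8469), Add(18725, Function('C')(Function('y')(5, -4), 211))) = Mul(Add(-23447, 8469), Add(18725, 0)) = Mul(-14978, 18725) = -280463050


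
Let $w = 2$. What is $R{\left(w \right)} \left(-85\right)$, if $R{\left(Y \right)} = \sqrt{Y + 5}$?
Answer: $- 85 \sqrt{7} \approx -224.89$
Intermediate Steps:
$R{\left(Y \right)} = \sqrt{5 + Y}$
$R{\left(w \right)} \left(-85\right) = \sqrt{5 + 2} \left(-85\right) = \sqrt{7} \left(-85\right) = - 85 \sqrt{7}$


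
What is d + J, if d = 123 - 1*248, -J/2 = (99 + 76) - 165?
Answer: -145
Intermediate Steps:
J = -20 (J = -2*((99 + 76) - 165) = -2*(175 - 165) = -2*10 = -20)
d = -125 (d = 123 - 248 = -125)
d + J = -125 - 20 = -145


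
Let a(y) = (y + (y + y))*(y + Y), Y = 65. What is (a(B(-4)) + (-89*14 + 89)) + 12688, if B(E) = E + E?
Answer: 10163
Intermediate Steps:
B(E) = 2*E
a(y) = 3*y*(65 + y) (a(y) = (y + (y + y))*(y + 65) = (y + 2*y)*(65 + y) = (3*y)*(65 + y) = 3*y*(65 + y))
(a(B(-4)) + (-89*14 + 89)) + 12688 = (3*(2*(-4))*(65 + 2*(-4)) + (-89*14 + 89)) + 12688 = (3*(-8)*(65 - 8) + (-1246 + 89)) + 12688 = (3*(-8)*57 - 1157) + 12688 = (-1368 - 1157) + 12688 = -2525 + 12688 = 10163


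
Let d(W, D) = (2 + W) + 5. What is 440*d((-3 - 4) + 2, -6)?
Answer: 880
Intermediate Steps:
d(W, D) = 7 + W
440*d((-3 - 4) + 2, -6) = 440*(7 + ((-3 - 4) + 2)) = 440*(7 + (-7 + 2)) = 440*(7 - 5) = 440*2 = 880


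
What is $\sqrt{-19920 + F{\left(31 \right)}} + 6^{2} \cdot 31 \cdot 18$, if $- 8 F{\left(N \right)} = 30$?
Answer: $20088 + \frac{3 i \sqrt{8855}}{2} \approx 20088.0 + 141.15 i$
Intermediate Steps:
$F{\left(N \right)} = - \frac{15}{4}$ ($F{\left(N \right)} = \left(- \frac{1}{8}\right) 30 = - \frac{15}{4}$)
$\sqrt{-19920 + F{\left(31 \right)}} + 6^{2} \cdot 31 \cdot 18 = \sqrt{-19920 - \frac{15}{4}} + 6^{2} \cdot 31 \cdot 18 = \sqrt{- \frac{79695}{4}} + 36 \cdot 31 \cdot 18 = \frac{3 i \sqrt{8855}}{2} + 1116 \cdot 18 = \frac{3 i \sqrt{8855}}{2} + 20088 = 20088 + \frac{3 i \sqrt{8855}}{2}$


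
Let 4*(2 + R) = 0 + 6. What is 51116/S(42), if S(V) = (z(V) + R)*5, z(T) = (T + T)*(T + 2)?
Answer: 102232/36955 ≈ 2.7664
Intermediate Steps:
R = -1/2 (R = -2 + (0 + 6)/4 = -2 + (1/4)*6 = -2 + 3/2 = -1/2 ≈ -0.50000)
z(T) = 2*T*(2 + T) (z(T) = (2*T)*(2 + T) = 2*T*(2 + T))
S(V) = -5/2 + 10*V*(2 + V) (S(V) = (2*V*(2 + V) - 1/2)*5 = (-1/2 + 2*V*(2 + V))*5 = -5/2 + 10*V*(2 + V))
51116/S(42) = 51116/(-5/2 + 10*42*(2 + 42)) = 51116/(-5/2 + 10*42*44) = 51116/(-5/2 + 18480) = 51116/(36955/2) = 51116*(2/36955) = 102232/36955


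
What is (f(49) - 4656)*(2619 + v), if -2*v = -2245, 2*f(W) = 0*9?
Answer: -17420424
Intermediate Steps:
f(W) = 0 (f(W) = (0*9)/2 = (½)*0 = 0)
v = 2245/2 (v = -½*(-2245) = 2245/2 ≈ 1122.5)
(f(49) - 4656)*(2619 + v) = (0 - 4656)*(2619 + 2245/2) = -4656*7483/2 = -17420424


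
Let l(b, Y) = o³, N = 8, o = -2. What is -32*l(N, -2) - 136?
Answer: 120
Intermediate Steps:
l(b, Y) = -8 (l(b, Y) = (-2)³ = -8)
-32*l(N, -2) - 136 = -32*(-8) - 136 = 256 - 136 = 120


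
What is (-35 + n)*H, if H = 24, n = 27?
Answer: -192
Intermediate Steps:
(-35 + n)*H = (-35 + 27)*24 = -8*24 = -192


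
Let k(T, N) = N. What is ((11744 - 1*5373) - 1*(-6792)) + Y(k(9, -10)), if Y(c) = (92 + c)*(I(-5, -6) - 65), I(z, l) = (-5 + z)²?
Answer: 16033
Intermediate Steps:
Y(c) = 3220 + 35*c (Y(c) = (92 + c)*((-5 - 5)² - 65) = (92 + c)*((-10)² - 65) = (92 + c)*(100 - 65) = (92 + c)*35 = 3220 + 35*c)
((11744 - 1*5373) - 1*(-6792)) + Y(k(9, -10)) = ((11744 - 1*5373) - 1*(-6792)) + (3220 + 35*(-10)) = ((11744 - 5373) + 6792) + (3220 - 350) = (6371 + 6792) + 2870 = 13163 + 2870 = 16033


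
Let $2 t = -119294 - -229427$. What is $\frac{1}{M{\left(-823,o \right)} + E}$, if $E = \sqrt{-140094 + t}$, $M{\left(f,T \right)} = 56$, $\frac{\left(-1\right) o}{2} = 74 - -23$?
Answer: $\frac{112}{176327} - \frac{3 i \sqrt{37790}}{176327} \approx 0.00063518 - 0.0033074 i$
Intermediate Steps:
$o = -194$ ($o = - 2 \left(74 - -23\right) = - 2 \left(74 + 23\right) = \left(-2\right) 97 = -194$)
$t = \frac{110133}{2}$ ($t = \frac{-119294 - -229427}{2} = \frac{-119294 + 229427}{2} = \frac{1}{2} \cdot 110133 = \frac{110133}{2} \approx 55067.0$)
$E = \frac{3 i \sqrt{37790}}{2}$ ($E = \sqrt{-140094 + \frac{110133}{2}} = \sqrt{- \frac{170055}{2}} = \frac{3 i \sqrt{37790}}{2} \approx 291.59 i$)
$\frac{1}{M{\left(-823,o \right)} + E} = \frac{1}{56 + \frac{3 i \sqrt{37790}}{2}}$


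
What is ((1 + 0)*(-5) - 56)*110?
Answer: -6710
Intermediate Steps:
((1 + 0)*(-5) - 56)*110 = (1*(-5) - 56)*110 = (-5 - 56)*110 = -61*110 = -6710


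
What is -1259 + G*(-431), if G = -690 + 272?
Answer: 178899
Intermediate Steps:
G = -418
-1259 + G*(-431) = -1259 - 418*(-431) = -1259 + 180158 = 178899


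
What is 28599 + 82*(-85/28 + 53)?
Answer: 457745/14 ≈ 32696.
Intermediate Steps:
28599 + 82*(-85/28 + 53) = 28599 + 82*(1399/28) = 28599 + 57359/14 = 457745/14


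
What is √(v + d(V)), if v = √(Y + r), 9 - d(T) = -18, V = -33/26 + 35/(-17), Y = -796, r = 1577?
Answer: √(27 + √781) ≈ 7.4126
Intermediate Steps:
V = -1471/442 (V = -33*1/26 + 35*(-1/17) = -33/26 - 35/17 = -1471/442 ≈ -3.3281)
d(T) = 27 (d(T) = 9 - 1*(-18) = 9 + 18 = 27)
v = √781 (v = √(-796 + 1577) = √781 ≈ 27.946)
√(v + d(V)) = √(√781 + 27) = √(27 + √781)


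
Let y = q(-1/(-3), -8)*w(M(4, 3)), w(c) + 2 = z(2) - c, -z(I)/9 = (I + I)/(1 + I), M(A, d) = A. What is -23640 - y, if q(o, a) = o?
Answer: -23634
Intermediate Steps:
z(I) = -18*I/(1 + I) (z(I) = -9*(I + I)/(1 + I) = -9*2*I/(1 + I) = -18*I/(1 + I))
w(c) = -14 - c (w(c) = -2 + (-18*2/(1 + 2) - c) = -2 + (-18*2/3 - c) = -2 + (-18*2*1/3 - c) = -2 + (-12 - c) = -14 - c)
y = -6 (y = (-1/(-3))*(-14 - 1*4) = (-1*(-1/3))*(-14 - 4) = (1/3)*(-18) = -6)
-23640 - y = -23640 - 1*(-6) = -23640 + 6 = -23634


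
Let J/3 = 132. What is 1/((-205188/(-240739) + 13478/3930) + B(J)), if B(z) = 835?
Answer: 473052135/397024067266 ≈ 0.0011915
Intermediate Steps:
J = 396 (J = 3*132 = 396)
1/((-205188/(-240739) + 13478/3930) + B(J)) = 1/((-205188/(-240739) + 13478/3930) + 835) = 1/((-205188*(-1/240739) + 13478*(1/3930)) + 835) = 1/((205188/240739 + 6739/1965) + 835) = 1/(2025534541/473052135 + 835) = 1/(397024067266/473052135) = 473052135/397024067266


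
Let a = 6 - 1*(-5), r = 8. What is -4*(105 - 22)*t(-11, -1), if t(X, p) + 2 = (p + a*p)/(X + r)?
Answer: -664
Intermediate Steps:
a = 11 (a = 6 + 5 = 11)
t(X, p) = -2 + 12*p/(8 + X) (t(X, p) = -2 + (p + 11*p)/(X + 8) = -2 + (12*p)/(8 + X) = -2 + 12*p/(8 + X))
-4*(105 - 22)*t(-11, -1) = -4*(105 - 22)*2*(-8 - 1*(-11) + 6*(-1))/(8 - 11) = -332*2*(-8 + 11 - 6)/(-3) = -332*2*(-⅓)*(-3) = -332*2 = -4*166 = -664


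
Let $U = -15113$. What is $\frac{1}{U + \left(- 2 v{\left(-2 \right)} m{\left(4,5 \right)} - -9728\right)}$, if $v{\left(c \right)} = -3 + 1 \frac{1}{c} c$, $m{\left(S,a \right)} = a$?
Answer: $- \frac{1}{5365} \approx -0.00018639$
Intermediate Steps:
$v{\left(c \right)} = -2$ ($v{\left(c \right)} = -3 + \frac{c}{c} = -3 + 1 = -2$)
$\frac{1}{U + \left(- 2 v{\left(-2 \right)} m{\left(4,5 \right)} - -9728\right)} = \frac{1}{-15113 + \left(\left(-2\right) \left(-2\right) 5 - -9728\right)} = \frac{1}{-15113 + \left(4 \cdot 5 + 9728\right)} = \frac{1}{-15113 + \left(20 + 9728\right)} = \frac{1}{-15113 + 9748} = \frac{1}{-5365} = - \frac{1}{5365}$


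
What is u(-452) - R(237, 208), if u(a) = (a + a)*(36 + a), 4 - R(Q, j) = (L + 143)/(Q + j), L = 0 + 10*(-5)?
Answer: 167346793/445 ≈ 3.7606e+5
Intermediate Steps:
L = -50 (L = 0 - 50 = -50)
R(Q, j) = 4 - 93/(Q + j) (R(Q, j) = 4 - (-50 + 143)/(Q + j) = 4 - 93/(Q + j))
u(a) = 2*a*(36 + a) (u(a) = (2*a)*(36 + a) = 2*a*(36 + a))
u(-452) - R(237, 208) = 2*(-452)*(36 - 452) - (-93 + 4*237 + 4*208)/(237 + 208) = 2*(-452)*(-416) - (-93 + 948 + 832)/445 = 376064 - 1687/445 = 167346793/445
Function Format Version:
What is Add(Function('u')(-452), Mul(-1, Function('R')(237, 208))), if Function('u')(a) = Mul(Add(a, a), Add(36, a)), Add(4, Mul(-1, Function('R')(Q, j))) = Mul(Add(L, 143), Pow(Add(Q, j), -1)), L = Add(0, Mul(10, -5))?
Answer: Rational(167346793, 445) ≈ 3.7606e+5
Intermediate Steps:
L = -50 (L = Add(0, -50) = -50)
Function('R')(Q, j) = Add(4, Mul(-93, Pow(Add(Q, j), -1))) (Function('R')(Q, j) = Add(4, Mul(-1, Mul(Add(-50, 143), Pow(Add(Q, j), -1)))) = Add(4, Mul(-1, Mul(93, Pow(Add(Q, j), -1)))) = Add(4, Mul(-93, Pow(Add(Q, j), -1))))
Function('u')(a) = Mul(2, a, Add(36, a)) (Function('u')(a) = Mul(Mul(2, a), Add(36, a)) = Mul(2, a, Add(36, a)))
Add(Function('u')(-452), Mul(-1, Function('R')(237, 208))) = Add(Mul(2, -452, Add(36, -452)), Mul(-1, Mul(Pow(Add(237, 208), -1), Add(-93, Mul(4, 237), Mul(4, 208))))) = Add(Mul(2, -452, -416), Mul(-1, Mul(Pow(445, -1), Add(-93, 948, 832)))) = Add(376064, Mul(-1, Mul(Rational(1, 445), 1687))) = Add(376064, Mul(-1, Rational(1687, 445))) = Add(376064, Rational(-1687, 445)) = Rational(167346793, 445)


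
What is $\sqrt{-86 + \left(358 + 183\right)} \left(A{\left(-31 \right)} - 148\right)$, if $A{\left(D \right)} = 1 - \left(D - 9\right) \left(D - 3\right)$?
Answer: $- 1507 \sqrt{455} \approx -32145.0$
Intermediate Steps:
$A{\left(D \right)} = 1 - \left(-9 + D\right) \left(-3 + D\right)$
$\sqrt{-86 + \left(358 + 183\right)} \left(A{\left(-31 \right)} - 148\right) = \sqrt{-86 + \left(358 + 183\right)} \left(\left(-26 - \left(-31\right)^{2} + 12 \left(-31\right)\right) - 148\right) = \sqrt{-86 + 541} \left(\left(-26 - 961 - 372\right) - 148\right) = \sqrt{455} \left(\left(-26 - 961 - 372\right) - 148\right) = \sqrt{455} \left(-1359 - 148\right) = \sqrt{455} \left(-1507\right) = - 1507 \sqrt{455}$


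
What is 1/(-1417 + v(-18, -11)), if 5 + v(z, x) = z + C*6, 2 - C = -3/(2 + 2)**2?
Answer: -8/11415 ≈ -0.00070083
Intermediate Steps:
C = 35/16 (C = 2 - (-3)/((2 + 2)**2) = 2 - (-3)/(4**2) = 2 - (-3)/16 = 2 - 1*(-3/16) = 2 + 3/16 = 35/16 ≈ 2.1875)
v(z, x) = 65/8 + z (v(z, x) = -5 + (z + (35/16)*6) = -5 + (z + 105/8) = -5 + (105/8 + z) = 65/8 + z)
1/(-1417 + v(-18, -11)) = 1/(-1417 + (65/8 - 18)) = 1/(-1417 - 79/8) = 1/(-11415/8) = -8/11415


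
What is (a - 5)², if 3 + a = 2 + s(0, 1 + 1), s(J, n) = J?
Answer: 36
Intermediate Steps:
a = -1 (a = -3 + (2 + 0) = -3 + 2 = -1)
(a - 5)² = (-1 - 5)² = (-6)² = 36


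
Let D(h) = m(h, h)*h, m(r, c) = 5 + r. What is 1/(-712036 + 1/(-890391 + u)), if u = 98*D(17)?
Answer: -853739/607892902605 ≈ -1.4044e-6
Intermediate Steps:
D(h) = h*(5 + h) (D(h) = (5 + h)*h = h*(5 + h))
u = 36652 (u = 98*(17*(5 + 17)) = 98*(17*22) = 98*374 = 36652)
1/(-712036 + 1/(-890391 + u)) = 1/(-712036 + 1/(-890391 + 36652)) = 1/(-712036 + 1/(-853739)) = 1/(-712036 - 1/853739) = 1/(-607892902605/853739) = -853739/607892902605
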